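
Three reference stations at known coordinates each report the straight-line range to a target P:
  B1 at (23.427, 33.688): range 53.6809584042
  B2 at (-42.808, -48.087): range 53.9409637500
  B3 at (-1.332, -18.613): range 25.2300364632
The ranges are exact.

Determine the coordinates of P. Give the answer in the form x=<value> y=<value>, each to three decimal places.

x=-18.366 y=-0.001

eq1: (x − 23.427)² + (y − 33.688)² = 53.6809584042²
eq2: (x + 42.808)² + (y + 48.087)² = 53.9409637500²
eq3: (x + 1.332)² + (y + 18.613)² = 25.2300364632²
eq1−eq3, eq1−eq2 (x²,y² cancel):
  -49.518·x − 104.602·y = 909.602875
  -132.470·x − 163.550·y = 2433.196485
det = -49.518·-163.550 − -104.602·-132.470 = -5757.958040
x = (909.602875·-163.550 − -104.602·2433.196485) / -5757.958040 = -18.366176
y = (-49.518·2433.196485 − 909.602875·-132.470) / -5757.958040 = -0.001401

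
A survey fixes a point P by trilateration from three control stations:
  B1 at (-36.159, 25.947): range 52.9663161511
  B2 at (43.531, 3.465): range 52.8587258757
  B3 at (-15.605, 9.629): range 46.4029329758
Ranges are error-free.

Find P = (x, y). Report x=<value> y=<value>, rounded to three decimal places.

eq1: (x + 36.159)² + (y − 25.947)² = 52.9663161511²
eq2: (x − 43.531)² + (y − 3.465)² = 52.8587258757²
eq3: (x + 15.605)² + (y − 9.629)² = 46.4029329758²
eq1−eq2, eq1−eq3 (x²,y² cancel):
  159.380·x − 44.964·y = -62.380159
  41.108·x − 32.636·y = -992.287966
det = 159.380·-32.636 − -44.964·41.108 = -3353.145568
x = (-62.380159·-32.636 − -44.964·-992.287966) / -3353.145568 = 12.698941
y = (159.380·-992.287966 − -62.380159·41.108) / -3353.145568 = 46.400172

x=12.699 y=46.400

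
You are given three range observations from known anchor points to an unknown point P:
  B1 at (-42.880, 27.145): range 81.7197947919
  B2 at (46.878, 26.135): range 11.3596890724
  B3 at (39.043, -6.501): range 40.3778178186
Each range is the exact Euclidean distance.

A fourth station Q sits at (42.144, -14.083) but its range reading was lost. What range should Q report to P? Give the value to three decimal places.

eq1: (x + 42.880)² + (y − 27.145)² = 81.7197947919²
eq2: (x − 46.878)² + (y − 26.135)² = 11.3596890724²
eq3: (x − 39.043)² + (y + 6.501)² = 40.3778178186²
eq1−eq3, eq1−eq2 (x²,y² cancel):
  163.846·x − 67.292·y = 4038.830114
  179.516·x − 2.020·y = 6854.122009
det = 163.846·-2.020 − -67.292·179.516 = 11749.021752
x = (4038.830114·-2.020 − -67.292·6854.122009) / 11749.021752 = 38.562286
y = (163.846·6854.122009 − 4038.830114·179.516) / 11749.021752 = 33.873956
|P − Q| = √((38.562286 − 42.144)² + (33.873956 − -14.083)²) = 48.090522

48.091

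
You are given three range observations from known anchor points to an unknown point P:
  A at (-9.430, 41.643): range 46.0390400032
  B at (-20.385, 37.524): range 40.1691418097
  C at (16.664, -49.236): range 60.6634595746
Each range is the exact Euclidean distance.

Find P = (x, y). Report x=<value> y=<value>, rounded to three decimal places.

x=-22.140 y=-2.607

eq1: (x + 9.430)² + (y − 41.643)² = 46.0390400032²
eq2: (x + 20.385)² + (y − 37.524)² = 40.1691418097²
eq3: (x − 16.664)² + (y + 49.236)² = 60.6634595746²
eq2−eq1, eq2−eq3 (x²,y² cancel):
  21.910·x + 8.238·y = -506.567703
  74.098·x − 173.520·y = -1188.221583
det = 21.910·-173.520 − 8.238·74.098 = -4412.242524
x = (-506.567703·-173.520 − 8.238·-1188.221583) / -4412.242524 = -22.140260
y = (21.910·-1188.221583 − -506.567703·74.098) / -4412.242524 = -2.606774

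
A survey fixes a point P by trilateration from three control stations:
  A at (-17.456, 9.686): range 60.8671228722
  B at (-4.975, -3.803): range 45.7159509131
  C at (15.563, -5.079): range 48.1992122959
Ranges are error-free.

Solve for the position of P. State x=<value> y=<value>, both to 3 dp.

x=-3.182 y=-49.484

eq1: (x + 17.456)² + (y − 9.686)² = 60.8671228722²
eq2: (x + 4.975)² + (y + 3.803)² = 45.7159509131²
eq3: (x − 15.563)² + (y + 5.079)² = 48.1992122959²
eq2−eq1, eq2−eq3 (x²,y² cancel):
  -24.962·x + 26.978·y = -1255.541381
  41.076·x − 2.552·y = -4.426122
det = -24.962·-2.552 − 26.978·41.076 = -1044.445304
x = (-1255.541381·-2.552 − 26.978·-4.426122) / -1044.445304 = -3.182119
y = (-24.962·-4.426122 − -1255.541381·41.076) / -1044.445304 = -49.483781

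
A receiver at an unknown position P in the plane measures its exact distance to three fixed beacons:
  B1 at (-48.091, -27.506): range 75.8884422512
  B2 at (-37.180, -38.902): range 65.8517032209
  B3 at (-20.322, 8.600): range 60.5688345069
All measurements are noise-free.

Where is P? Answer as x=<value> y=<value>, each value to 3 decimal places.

x=27.794 y=-28.189

eq1: (x + 48.091)² + (y + 27.506)² = 75.8884422512²
eq2: (x + 37.180)² + (y + 38.902)² = 65.8517032209²
eq3: (x + 20.322)² + (y − 8.600)² = 60.5688345069²
eq1−eq3, eq1−eq2 (x²,y² cancel):
  55.538·x + 72.212·y = -491.908679
  21.822·x − 22.792·y = 1249.002537
det = 55.538·-22.792 − 72.212·21.822 = -2841.632360
x = (-491.908679·-22.792 − 72.212·1249.002537) / -2841.632360 = 27.794373
y = (55.538·1249.002537 − -491.908679·21.822) / -2841.632360 = -28.188563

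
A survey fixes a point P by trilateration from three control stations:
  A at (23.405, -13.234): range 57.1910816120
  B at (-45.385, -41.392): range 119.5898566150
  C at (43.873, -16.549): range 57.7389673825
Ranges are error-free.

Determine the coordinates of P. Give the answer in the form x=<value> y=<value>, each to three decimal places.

x=41.174 y=41.127

eq1: (x − 23.405)² + (y + 13.234)² = 57.1910816120²
eq2: (x + 45.385)² + (y + 41.392)² = 119.5898566150²
eq3: (x − 43.873)² + (y + 16.549)² = 57.7389673825²
eq3−eq1, eq3−eq2 (x²,y² cancel):
  -40.936·x + 6.630·y = -1412.808211
  -178.516·x − 49.686·y = -9393.559092
det = -40.936·-49.686 − 6.630·-178.516 = 3217.507176
x = (-1412.808211·-49.686 − 6.630·-9393.559092) / 3217.507176 = 41.173517
y = (-40.936·-9393.559092 − -1412.808211·-178.516) / 3217.507176 = 41.126828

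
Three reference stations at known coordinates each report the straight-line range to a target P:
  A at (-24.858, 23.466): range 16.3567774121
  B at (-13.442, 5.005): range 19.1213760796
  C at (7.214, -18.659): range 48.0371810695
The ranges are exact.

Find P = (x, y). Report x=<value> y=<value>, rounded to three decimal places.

eq1: (x + 24.858)² + (y − 23.466)² = 16.3567774121²
eq2: (x + 13.442)² + (y − 5.005)² = 19.1213760796²
eq3: (x − 7.214)² + (y + 18.659)² = 48.0371810695²
eq2−eq3, eq2−eq1 (x²,y² cancel):
  41.312·x − 47.328·y = -1747.481054
  -22.832·x + 36.922·y = 1060.918787
det = 41.312·36.922 − -47.328·-22.832 = 444.728768
x = (-1747.481054·36.922 − -47.328·1060.918787) / 444.728768 = -32.175412
y = (41.312·1060.918787 − -1747.481054·-22.832) / 444.728768 = 8.837273

x=-32.175 y=8.837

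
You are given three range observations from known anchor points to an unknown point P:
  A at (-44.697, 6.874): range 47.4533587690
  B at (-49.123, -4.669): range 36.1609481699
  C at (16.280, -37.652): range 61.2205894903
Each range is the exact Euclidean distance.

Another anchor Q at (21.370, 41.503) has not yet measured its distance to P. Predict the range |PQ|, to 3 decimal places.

105.476

eq1: (x + 44.697)² + (y − 6.874)² = 47.4533587690²
eq2: (x + 49.123)² + (y + 4.669)² = 36.1609481699²
eq3: (x − 16.280)² + (y + 37.652)² = 61.2205894903²
eq1−eq3, eq1−eq2 (x²,y² cancel):
  121.954·x − 89.052·y = -1858.501500
  -8.852·x − 23.086·y = 1334.002091
det = 121.954·-23.086 − -89.052·-8.852 = -3603.718348
x = (-1858.501500·-23.086 − -89.052·1334.002091) / -3603.718348 = -44.870577
y = (121.954·1334.002091 − -1858.501500·-8.852) / -3603.718348 = -40.579041
|P − Q| = √((-44.870577 − 21.370)² + (-40.579041 − 41.503)²) = 105.476421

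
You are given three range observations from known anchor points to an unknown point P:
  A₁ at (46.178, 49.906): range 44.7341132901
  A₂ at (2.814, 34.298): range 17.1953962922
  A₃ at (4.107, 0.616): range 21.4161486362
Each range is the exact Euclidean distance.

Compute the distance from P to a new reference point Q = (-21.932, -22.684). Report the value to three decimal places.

eq1: (x − 46.178)² + (y − 49.906)² = 44.7341132901²
eq2: (x − 2.814)² + (y − 34.298)² = 17.1953962922²
eq3: (x − 4.107)² + (y − 0.616)² = 21.4161486362²
eq1−eq3, eq1−eq2 (x²,y² cancel):
  -84.142·x − 98.580·y = -3063.280146
  -86.728·x − 31.216·y = -1733.285882
det = -84.142·-31.216 − -98.580·-86.728 = -5923.069568
x = (-3063.280146·-31.216 − -98.580·-1733.285882) / -5923.069568 = 12.703543
y = (-84.142·-1733.285882 − -3063.280146·-86.728) / -5923.069568 = 20.231067
|P − Q| = √((12.703543 − -21.932)² + (20.231067 − -22.684)²) = 55.148199

55.148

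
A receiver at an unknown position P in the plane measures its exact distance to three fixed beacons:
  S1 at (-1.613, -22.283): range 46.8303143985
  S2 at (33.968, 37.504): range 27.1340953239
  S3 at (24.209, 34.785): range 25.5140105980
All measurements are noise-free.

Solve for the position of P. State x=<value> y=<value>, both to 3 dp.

eq1: (x + 1.613)² + (y + 22.283)² = 46.8303143985²
eq2: (x − 33.968)² + (y − 37.504)² = 27.1340953239²
eq3: (x − 24.209)² + (y − 34.785)² = 25.5140105980²
eq3−eq2, eq3−eq1 (x²,y² cancel):
  19.518·x + 5.438·y = 679.008742
  -51.644·x − 114.136·y = -2839.051658
det = 19.518·-114.136 − 5.438·-51.644 = -1946.866376
x = (679.008742·-114.136 − 5.438·-2839.051658) / -1946.866376 = 31.877164
y = (19.518·-2839.051658 − 679.008742·-51.644) / -1946.866376 = 10.450580

x=31.877 y=10.451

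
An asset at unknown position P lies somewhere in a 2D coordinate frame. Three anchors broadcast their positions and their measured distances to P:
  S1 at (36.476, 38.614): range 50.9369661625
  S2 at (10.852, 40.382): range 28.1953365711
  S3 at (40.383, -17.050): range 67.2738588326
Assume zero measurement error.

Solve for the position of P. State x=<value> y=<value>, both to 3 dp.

eq1: (x − 36.476)² + (y − 38.614)² = 50.9369661625²
eq2: (x − 10.852)² + (y − 40.382)² = 28.1953365711²
eq3: (x − 40.383)² + (y + 17.050)² = 67.2738588326²
eq1−eq3, eq1−eq2 (x²,y² cancel):
  7.814·x − 111.328·y = -2831.247943
  -51.248·x + 3.536·y = 726.529773
det = 7.814·3.536 − -111.328·-51.248 = -5677.707040
x = (-2831.247943·3.536 − -111.328·726.529773) / -5677.707040 = -12.482471
y = (7.814·726.529773 − -2831.247943·-51.248) / -5677.707040 = 24.555457

x=-12.482 y=24.555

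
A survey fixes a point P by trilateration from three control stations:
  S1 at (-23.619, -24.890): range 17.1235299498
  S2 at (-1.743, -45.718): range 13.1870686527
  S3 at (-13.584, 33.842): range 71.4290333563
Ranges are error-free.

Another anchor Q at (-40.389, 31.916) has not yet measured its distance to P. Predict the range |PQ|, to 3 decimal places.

75.021

eq1: (x + 23.619)² + (y + 24.890)² = 17.1235299498²
eq2: (x + 1.743)² + (y + 45.718)² = 13.1870686527²
eq3: (x + 13.584)² + (y − 33.842)² = 71.4290333563²
eq1−eq3, eq1−eq2 (x²,y² cancel):
  20.070·x + 117.464·y = -4656.454769
  43.752·x − 41.656·y = 1035.120810
det = 20.070·-41.656 − 117.464·43.752 = -5975.320848
x = (-4656.454769·-41.656 − 117.464·1035.120810) / -5975.320848 = -12.113132
y = (20.070·1035.120810 − -4656.454769·43.752) / -5975.320848 = -37.571888
|P − Q| = √((-12.113132 − -40.389)² + (-37.571888 − 31.916)²) = 75.020606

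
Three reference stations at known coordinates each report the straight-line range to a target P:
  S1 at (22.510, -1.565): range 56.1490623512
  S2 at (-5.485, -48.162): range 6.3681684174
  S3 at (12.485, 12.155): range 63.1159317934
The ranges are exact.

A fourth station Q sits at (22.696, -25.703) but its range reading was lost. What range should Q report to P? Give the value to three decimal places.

eq1: (x − 22.510)² + (y + 1.565)² = 56.1490623512²
eq2: (x + 5.485)² + (y + 48.162)² = 6.3681684174²
eq3: (x − 12.485)² + (y − 12.155)² = 63.1159317934²
eq1−eq2, eq1−eq3 (x²,y² cancel):
  -55.990·x − 93.194·y = 4952.677778
  -20.050·x + 27.440·y = -1036.433718
det = -55.990·27.440 − -93.194·-20.050 = -3404.905300
x = (4952.677778·27.440 − -93.194·-1036.433718) / -3404.905300 = -11.545717
y = (-55.990·-1036.433718 − 4952.677778·-20.050) / -3404.905300 = -46.207192
|P − Q| = √((-11.545717 − 22.696)² + (-46.207192 − -25.703)²) = 39.911366

39.911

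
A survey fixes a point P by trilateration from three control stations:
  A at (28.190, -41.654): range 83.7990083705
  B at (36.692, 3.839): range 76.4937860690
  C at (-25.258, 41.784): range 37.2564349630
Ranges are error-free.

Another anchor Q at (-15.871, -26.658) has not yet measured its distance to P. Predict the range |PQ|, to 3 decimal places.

41.615

eq1: (x − 28.190)² + (y + 41.654)² = 83.7990083705²
eq2: (x − 36.692)² + (y − 3.839)² = 76.4937860690²
eq3: (x + 25.258)² + (y − 41.784)² = 37.2564349630²
eq2−eq1, eq2−eq3 (x²,y² cancel):
  -17.004·x − 90.986·y = -2.283466
  -123.900·x + 75.890·y = 5486.085796
det = -17.004·75.890 − -90.986·-123.900 = -12563.598960
x = (-2.283466·75.890 − -90.986·5486.085796) / -12563.598960 = -39.716622
y = (-17.004·5486.085796 − -2.283466·-123.900) / -12563.598960 = 7.447573
|P − Q| = √((-39.716622 − -15.871)² + (7.447573 − -26.658)²) = 41.614947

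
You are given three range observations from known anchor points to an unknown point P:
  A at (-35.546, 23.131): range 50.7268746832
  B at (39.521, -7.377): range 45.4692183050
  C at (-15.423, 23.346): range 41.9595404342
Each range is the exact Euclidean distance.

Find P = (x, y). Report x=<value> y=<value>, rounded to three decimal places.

x=-4.861 y=-17.262

eq1: (x + 35.546)² + (y − 23.131)² = 50.7268746832²
eq2: (x − 39.521)² + (y + 7.377)² = 45.4692183050²
eq3: (x + 15.423)² + (y − 23.346)² = 41.9595404342²
eq2−eq1, eq2−eq3 (x²,y² cancel):
  -150.134·x + 61.016·y = -323.534295
  -109.888·x + 61.446·y = -526.578145
det = -150.134·61.446 − 61.016·-109.888 = -2520.207556
x = (-323.534295·61.446 − 61.016·-526.578145) / -2520.207556 = -4.860633
y = (-150.134·-526.578145 − -323.534295·-109.888) / -2520.207556 = -17.262367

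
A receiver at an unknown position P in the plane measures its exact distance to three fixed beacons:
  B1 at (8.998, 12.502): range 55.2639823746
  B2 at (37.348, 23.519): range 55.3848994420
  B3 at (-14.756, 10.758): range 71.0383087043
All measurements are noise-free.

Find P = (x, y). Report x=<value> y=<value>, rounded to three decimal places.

x=42.235 y=-31.650

eq1: (x − 8.998)² + (y − 12.502)² = 55.2639823746²
eq2: (x − 37.348)² + (y − 23.519)² = 55.3848994420²
eq3: (x + 14.756)² + (y − 10.758)² = 71.0383087043²
eq1−eq2, eq1−eq3 (x²,y² cancel):
  56.700·x + 22.034·y = 1697.373119
  -47.508·x − 3.488·y = -1896.123464
det = 56.700·-3.488 − 22.034·-47.508 = 849.021672
x = (1697.373119·-3.488 − 22.034·-1896.123464) / 849.021672 = 42.235373
y = (56.700·-1896.123464 − 1697.373119·-47.508) / 849.021672 = -31.649838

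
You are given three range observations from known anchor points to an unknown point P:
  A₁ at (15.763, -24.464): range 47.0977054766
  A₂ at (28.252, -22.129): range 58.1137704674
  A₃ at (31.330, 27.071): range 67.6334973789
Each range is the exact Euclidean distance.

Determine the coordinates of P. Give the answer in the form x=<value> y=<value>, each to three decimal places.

x=-27.608 y=-6.103

eq1: (x − 15.763)² + (y + 24.464)² = 47.0977054766²
eq2: (x − 28.252)² + (y + 22.129)² = 58.1137704674²
eq3: (x − 31.330)² + (y − 27.071)² = 67.6334973789²
eq3−eq2, eq3−eq1 (x²,y² cancel):
  -6.156·x − 98.400·y = 770.539854
  -31.134·x − 103.070·y = 1488.647631
det = -6.156·-103.070 − -98.400·-31.134 = -2429.086680
x = (770.539854·-103.070 − -98.400·1488.647631) / -2429.086680 = -27.608477
y = (-6.156·1488.647631 − 770.539854·-31.134) / -2429.086680 = -6.103476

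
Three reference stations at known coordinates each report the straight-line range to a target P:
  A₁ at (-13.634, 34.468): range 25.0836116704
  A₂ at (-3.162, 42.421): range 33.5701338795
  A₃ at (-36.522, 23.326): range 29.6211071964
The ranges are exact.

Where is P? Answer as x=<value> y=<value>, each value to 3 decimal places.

x=-10.267 y=9.611

eq1: (x + 13.634)² + (y − 34.468)² = 25.0836116704²
eq2: (x + 3.162)² + (y − 42.421)² = 33.5701338795²
eq3: (x + 36.522)² + (y − 23.326)² = 29.6211071964²
eq1−eq3, eq1−eq2 (x²,y² cancel):
  -45.776·x − 22.284·y = 255.807363
  20.944·x + 15.906·y = -62.155809
det = -45.776·15.906 − -22.284·20.944 = -261.396960
x = (255.807363·15.906 − -22.284·-62.155809) / -261.396960 = -10.267112
y = (-45.776·-62.155809 − 255.807363·20.944) / -261.396960 = 9.611378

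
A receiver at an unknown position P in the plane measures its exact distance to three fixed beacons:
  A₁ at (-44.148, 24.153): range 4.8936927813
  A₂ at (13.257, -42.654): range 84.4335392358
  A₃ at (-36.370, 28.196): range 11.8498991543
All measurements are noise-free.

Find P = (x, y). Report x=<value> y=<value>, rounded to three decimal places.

x=-44.152 y=19.259

eq1: (x + 44.148)² + (y − 24.153)² = 4.8936927813²
eq2: (x − 13.257)² + (y + 42.654)² = 84.4335392358²
eq3: (x + 36.370)² + (y − 28.196)² = 11.8498991543²
eq2−eq1, eq2−eq3 (x²,y² cancel):
  -114.810·x + 133.614·y = 7642.375867
  -99.254·x + 141.700·y = 7111.281989
det = -114.810·141.700 − 133.614·-99.254 = -3006.853044
x = (7642.375867·141.700 − 133.614·7111.281989) / -3006.853044 = -44.151752
y = (-114.810·7111.281989 − 7642.375867·-99.254) / -3006.853044 = 19.259309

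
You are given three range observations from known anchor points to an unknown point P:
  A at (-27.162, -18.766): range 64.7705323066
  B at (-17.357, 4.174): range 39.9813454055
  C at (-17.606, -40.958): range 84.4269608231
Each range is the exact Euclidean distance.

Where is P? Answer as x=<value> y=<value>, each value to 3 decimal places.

x=-7.068 y=42.809

eq1: (x + 27.162)² + (y + 18.766)² = 64.7705323066²
eq2: (x + 17.357)² + (y − 4.174)² = 39.9813454055²
eq3: (x + 17.606)² + (y + 40.958)² = 84.4269608231²
eq1−eq2, eq1−eq3 (x²,y² cancel):
  19.610·x + 45.880·y = 1825.464600
  19.112·x − 44.384·y = -2035.097859
det = 19.610·-44.384 − 45.880·19.112 = -1747.228800
x = (1825.464600·-44.384 − 45.880·-2035.097859) / -1747.228800 = -7.067689
y = (19.610·-2035.097859 − 1825.464600·19.112) / -1747.228800 = 42.808674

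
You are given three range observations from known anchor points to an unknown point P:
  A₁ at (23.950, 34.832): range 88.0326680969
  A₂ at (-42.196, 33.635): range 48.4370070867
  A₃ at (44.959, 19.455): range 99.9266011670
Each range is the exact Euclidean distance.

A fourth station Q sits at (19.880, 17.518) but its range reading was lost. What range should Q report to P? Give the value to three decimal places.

75.960

eq1: (x − 23.950)² + (y − 34.832)² = 88.0326680969²
eq2: (x + 42.196)² + (y − 33.635)² = 48.4370070867²
eq3: (x − 44.959)² + (y − 19.455)² = 99.9266011670²
eq2−eq1, eq2−eq3 (x²,y² cancel):
  132.292·x + 2.394·y = -6528.551914
  174.310·x − 28.360·y = -8151.188900
det = 132.292·-28.360 − 2.394·174.310 = -4169.099260
x = (-6528.551914·-28.360 − 2.394·-8151.188900) / -4169.099260 = -49.090623
y = (132.292·-8151.188900 − -6528.551914·174.310) / -4169.099260 = -14.308799
|P − Q| = √((-49.090623 − 19.880)² + (-14.308799 − 17.518)²) = 75.959805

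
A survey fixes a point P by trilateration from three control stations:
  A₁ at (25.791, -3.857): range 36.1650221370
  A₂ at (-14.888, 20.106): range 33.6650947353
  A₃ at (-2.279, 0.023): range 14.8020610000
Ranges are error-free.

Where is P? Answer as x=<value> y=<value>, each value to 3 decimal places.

eq1: (x − 25.791)² + (y + 3.857)² = 36.1650221370²
eq2: (x + 14.888)² + (y − 20.106)² = 33.6650947353²
eq3: (x + 2.279)² + (y − 0.023)² = 14.8020610000²
eq3−eq2, eq3−eq1 (x²,y² cancel):
  -25.218·x + 40.166·y = -293.528184
  56.140·x − 7.760·y = -413.950056
det = -25.218·-7.760 − 40.166·56.140 = -2059.227560
x = (-293.528184·-7.760 − 40.166·-413.950056) / -2059.227560 = -9.180383
y = (-25.218·-413.950056 − -293.528184·56.140) / -2059.227560 = -13.071729

x=-9.180 y=-13.072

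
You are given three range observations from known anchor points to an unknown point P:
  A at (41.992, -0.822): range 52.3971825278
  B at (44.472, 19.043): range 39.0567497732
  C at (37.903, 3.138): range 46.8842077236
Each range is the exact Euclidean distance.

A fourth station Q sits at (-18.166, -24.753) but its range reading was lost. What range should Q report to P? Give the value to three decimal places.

75.422

eq1: (x − 41.992)² + (y + 0.822)² = 52.3971825278²
eq2: (x − 44.472)² + (y − 19.043)² = 39.0567497732²
eq3: (x − 37.903)² + (y − 3.138)² = 46.8842077236²
eq3−eq1, eq3−eq2 (x²,y² cancel):
  8.178·x − 7.920·y = -229.816508
  13.138·x + 31.810·y = 1566.609411
det = 8.178·31.810 − -7.920·13.138 = 364.195140
x = (-229.816508·31.810 − -7.920·1566.609411) / 364.195140 = 13.995473
y = (8.178·1566.609411 − -229.816508·13.138) / 364.195140 = 43.468622
|P − Q| = √((13.995473 − -18.166)² + (43.468622 − -24.753)²) = 75.422478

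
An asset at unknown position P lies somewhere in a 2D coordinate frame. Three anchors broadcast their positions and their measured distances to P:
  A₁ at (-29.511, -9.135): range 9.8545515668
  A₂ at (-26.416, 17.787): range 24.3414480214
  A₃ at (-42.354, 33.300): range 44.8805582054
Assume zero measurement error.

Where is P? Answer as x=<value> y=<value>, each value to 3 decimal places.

eq1: (x + 29.511)² + (y + 9.135)² = 9.8545515668²
eq2: (x + 26.416)² + (y − 17.787)² = 24.3414480214²
eq3: (x + 42.354)² + (y − 33.300)² = 44.8805582054²
eq1−eq2, eq1−eq3 (x²,y² cancel):
  6.190·x + 53.844·y = -435.558826
  -25.686·x + 84.870·y = 31.251652
det = 6.190·84.870 − 53.844·-25.686 = 1908.382284
x = (-435.558826·84.870 − 53.844·31.251652) / 1908.382284 = -20.252018
y = (6.190·31.251652 − -435.558826·-25.686) / 1908.382284 = -5.761066

x=-20.252 y=-5.761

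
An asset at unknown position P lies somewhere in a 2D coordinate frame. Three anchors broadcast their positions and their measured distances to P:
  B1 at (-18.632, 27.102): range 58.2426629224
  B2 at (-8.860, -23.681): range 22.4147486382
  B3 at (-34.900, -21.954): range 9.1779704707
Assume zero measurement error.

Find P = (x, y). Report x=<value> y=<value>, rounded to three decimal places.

x=-30.382 y=-29.943

eq1: (x + 18.632)² + (y − 27.102)² = 58.2426629224²
eq2: (x + 8.860)² + (y + 23.681)² = 22.4147486382²
eq3: (x + 34.900)² + (y + 21.954)² = 9.1779704707²
eq2−eq1, eq2−eq3 (x²,y² cancel):
  -19.544·x + 101.566·y = -2447.406361
  -52.080·x + 3.454·y = 1478.884570
det = -19.544·3.454 − 101.566·-52.080 = 5222.052304
x = (-2447.406361·3.454 − 101.566·1478.884570) / 5222.052304 = -30.382256
y = (-19.544·1478.884570 − -2447.406361·-52.080) / 5222.052304 = -29.943063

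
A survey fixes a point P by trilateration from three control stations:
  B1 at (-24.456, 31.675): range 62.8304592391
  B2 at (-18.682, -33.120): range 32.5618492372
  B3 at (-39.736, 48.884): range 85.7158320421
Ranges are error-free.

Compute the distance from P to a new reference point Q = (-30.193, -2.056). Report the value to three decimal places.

45.111

eq1: (x + 24.456)² + (y − 31.675)² = 62.8304592391²
eq2: (x + 18.682)² + (y + 33.120)² = 32.5618492372²
eq3: (x + 39.736)² + (y − 48.884)² = 85.7158320421²
eq2−eq3, eq2−eq1 (x²,y² cancel):
  -42.108·x + 164.008·y = -3764.286209
  -11.548·x + 129.590·y = -2731.942545
det = -42.108·129.590 − 164.008·-11.548 = -3562.811336
x = (-3764.286209·129.590 − 164.008·-2731.942545) / -3562.811336 = 11.157879
y = (-42.108·-2731.942545 − -3764.286209·-11.548) / -3562.811336 = -20.087131
|P − Q| = √((11.157879 − -30.193)² + (-20.087131 − -2.056)²) = 45.111161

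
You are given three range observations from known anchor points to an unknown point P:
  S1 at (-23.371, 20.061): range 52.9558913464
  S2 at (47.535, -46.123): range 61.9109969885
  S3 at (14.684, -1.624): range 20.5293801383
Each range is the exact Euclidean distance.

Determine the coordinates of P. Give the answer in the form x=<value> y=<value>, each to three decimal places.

x=29.110 y=12.983

eq1: (x + 23.371)² + (y − 20.061)² = 52.9558913464²
eq2: (x − 47.535)² + (y + 46.123)² = 61.9109969885²
eq3: (x − 14.684)² + (y + 1.624)² = 20.5293801383²
eq2−eq3, eq2−eq1 (x²,y² cancel):
  -65.702·x + 88.998·y = -757.134023
  -141.812·x + 132.368·y = -2409.614872
det = -65.702·132.368 − 88.998·-141.812 = 3924.142040
x = (-757.134023·132.368 − 88.998·-2409.614872) / 3924.142040 = 29.109698
y = (-65.702·-2409.614872 − -757.134023·-141.812) / 3924.142040 = 12.982666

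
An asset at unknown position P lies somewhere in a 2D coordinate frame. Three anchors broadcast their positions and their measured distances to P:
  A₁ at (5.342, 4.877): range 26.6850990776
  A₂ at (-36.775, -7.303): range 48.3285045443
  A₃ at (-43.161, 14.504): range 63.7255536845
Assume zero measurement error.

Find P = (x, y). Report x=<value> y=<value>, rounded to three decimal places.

eq1: (x − 5.342)² + (y − 4.877)² = 26.6850990776²
eq2: (x + 36.775)² + (y + 7.303)² = 48.3285045443²
eq3: (x + 43.161)² + (y − 14.504)² = 63.7255536845²
eq3−eq2, eq3−eq1 (x²,y² cancel):
  12.772·x − 43.614·y = 1057.798338
  97.006·x − 19.254·y = 1327.935836
det = 12.772·-19.254 − -43.614·97.006 = 3984.907596
x = (1057.798338·-19.254 − -43.614·1327.935836) / 3984.907596 = 9.422990
y = (12.772·1327.935836 − 1057.798338·97.006) / 3984.907596 = -21.494197

x=9.423 y=-21.494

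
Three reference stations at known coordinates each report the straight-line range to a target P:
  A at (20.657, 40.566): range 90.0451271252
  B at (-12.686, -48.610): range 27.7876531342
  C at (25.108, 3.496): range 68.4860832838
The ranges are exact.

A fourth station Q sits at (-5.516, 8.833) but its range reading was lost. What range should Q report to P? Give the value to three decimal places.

eq1: (x − 20.657)² + (y − 40.566)² = 90.0451271252²
eq2: (x + 12.686)² + (y + 48.610)² = 27.7876531342²
eq3: (x − 25.108)² + (y − 3.496)² = 68.4860832838²
eq2−eq1, eq2−eq3 (x²,y² cancel):
  66.686·x + 178.352·y = -7787.525943
  75.588·x + 104.212·y = -5799.422953
det = 66.686·104.212 − 178.352·75.588 = -6531.789544
x = (-7787.525943·104.212 − 178.352·-5799.422953) / -6531.789544 = -34.107809
y = (66.686·-5799.422953 − -7787.525943·75.588) / -6531.789544 = -30.910854
|P − Q| = √((-34.107809 − -5.516)² + (-30.910854 − 8.833)²) = 48.959835

48.960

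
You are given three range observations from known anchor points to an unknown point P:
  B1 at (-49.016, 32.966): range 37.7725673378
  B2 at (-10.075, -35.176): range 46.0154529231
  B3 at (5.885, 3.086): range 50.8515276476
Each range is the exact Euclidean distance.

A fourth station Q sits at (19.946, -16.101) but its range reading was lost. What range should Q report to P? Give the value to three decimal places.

65.374

eq1: (x + 49.016)² + (y − 32.966)² = 37.7725673378²
eq2: (x + 10.075)² + (y + 35.176)² = 46.0154529231²
eq3: (x − 5.885)² + (y − 3.086)² = 50.8515276476²
eq3−eq2, eq3−eq1 (x²,y² cancel):
  -31.920·x − 76.524·y = 1763.155936
  -109.802·x + 59.760·y = 4604.279812
det = -31.920·59.760 − -76.524·-109.802 = -10310.027448
x = (1763.155936·59.760 − -76.524·4604.279812) / -10310.027448 = -44.394073
y = (-31.920·4604.279812 − 1763.155936·-109.802) / -10310.027448 = -4.522727
|P − Q| = √((-44.394073 − 19.946)² + (-4.522727 − -16.101)²) = 65.373552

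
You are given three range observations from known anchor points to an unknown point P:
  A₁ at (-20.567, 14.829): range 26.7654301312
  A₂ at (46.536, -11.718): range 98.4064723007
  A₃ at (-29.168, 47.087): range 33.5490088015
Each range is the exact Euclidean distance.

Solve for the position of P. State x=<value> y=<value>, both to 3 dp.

eq1: (x + 20.567)² + (y − 14.829)² = 26.7654301312²
eq2: (x − 46.536)² + (y + 11.718)² = 98.4064723007²
eq3: (x + 29.168)² + (y − 47.087)² = 33.5490088015²
eq3−eq1, eq3−eq2 (x²,y² cancel):
  17.202·x − 64.516·y = -2015.909322
  151.408·x − 117.610·y = -9323.344772
det = 17.202·-117.610 − -64.516·151.408 = 7745.111308
x = (-2015.909322·-117.610 − -64.516·-9323.344772) / 7745.111308 = -47.050817
y = (17.202·-9323.344772 − -2015.909322·151.408) / 7745.111308 = 18.701425

x=-47.051 y=18.701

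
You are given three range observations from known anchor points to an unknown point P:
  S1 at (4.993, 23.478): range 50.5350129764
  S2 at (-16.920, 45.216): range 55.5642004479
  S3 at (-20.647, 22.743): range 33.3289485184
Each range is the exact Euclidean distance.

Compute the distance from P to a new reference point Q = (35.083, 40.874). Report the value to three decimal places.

eq1: (x − 4.993)² + (y − 23.478)² = 50.5350129764²
eq2: (x + 16.920)² + (y − 45.216)² = 55.5642004479²
eq3: (x + 20.647)² + (y − 22.743)² = 33.3289485184²
eq2−eq1, eq2−eq3 (x²,y² cancel):
  43.826·x − 43.476·y = -1221.033688
  -7.454·x − 44.946·y = 589.331164
det = 43.826·-44.946 − -43.476·-7.454 = -2293.873500
x = (-1221.033688·-44.946 − -43.476·589.331164) / -2293.873500 = -35.094499
y = (43.826·589.331164 − -1221.033688·-7.454) / -2293.873500 = -7.291789
|P − Q| = √((-35.094499 − 35.083)² + (-7.291789 − 40.874)²) = 85.116536

85.117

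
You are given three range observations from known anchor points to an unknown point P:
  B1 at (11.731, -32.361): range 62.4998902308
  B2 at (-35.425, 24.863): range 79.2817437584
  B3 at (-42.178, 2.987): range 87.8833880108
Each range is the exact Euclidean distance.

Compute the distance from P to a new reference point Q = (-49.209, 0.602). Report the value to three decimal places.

eq1: (x − 11.731)² + (y + 32.361)² = 62.4998902308²
eq2: (x + 35.425)² + (y − 24.863)² = 79.2817437584²
eq3: (x + 42.178)² + (y − 2.987)² = 87.8833880108²
eq1−eq2, eq1−eq3 (x²,y² cancel):
  -94.312·x + 114.448·y = -1691.109903
  -107.818·x + 70.696·y = -3214.198438
det = -94.312·70.696 − 114.448·-107.818 = 5672.073312
x = (-1691.109903·70.696 − 114.448·-3214.198438) / 5672.073312 = 43.776563
y = (-94.312·-3214.198438 − -1691.109903·-107.818) / 5672.073312 = 21.298278
|P − Q| = √((43.776563 − -49.209)² + (21.298278 − 0.602)²) = 95.260962

95.261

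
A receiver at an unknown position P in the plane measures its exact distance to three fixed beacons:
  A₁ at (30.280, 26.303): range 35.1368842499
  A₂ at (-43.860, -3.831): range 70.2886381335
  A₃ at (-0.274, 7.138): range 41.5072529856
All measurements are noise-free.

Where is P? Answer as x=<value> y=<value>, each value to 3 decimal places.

eq1: (x − 30.280)² + (y − 26.303)² = 35.1368842499²
eq2: (x + 43.860)² + (y + 3.831)² = 70.2886381335²
eq3: (x + 0.274)² + (y − 7.138)² = 41.5072529856²
eq3−eq1, eq3−eq2 (x²,y² cancel):
  61.108·x + 38.330·y = 2045.951505
  -87.172·x − 21.938·y = -1330.290559
det = 61.108·-21.938 − 38.330·-87.172 = 2000.715456
x = (2045.951505·-21.938 − 38.330·-1330.290559) / 2000.715456 = 3.051885
y = (61.108·-1330.290559 − 2045.951505·-87.172) / 2000.715456 = 48.511791

x=3.052 y=48.512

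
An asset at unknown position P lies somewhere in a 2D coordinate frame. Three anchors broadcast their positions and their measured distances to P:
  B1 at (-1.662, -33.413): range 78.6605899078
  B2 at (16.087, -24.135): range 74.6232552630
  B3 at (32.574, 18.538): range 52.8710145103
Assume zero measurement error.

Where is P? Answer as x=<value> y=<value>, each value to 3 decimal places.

eq1: (x + 1.662)² + (y + 33.413)² = 78.6605899078²
eq2: (x − 16.087)² + (y + 24.135)² = 74.6232552630²
eq3: (x − 32.574)² + (y − 18.538)² = 52.8710145103²
eq2−eq1, eq2−eq3 (x²,y² cancel):
  -35.498·x − 18.556·y = -340.957160
  32.974·x + 85.346·y = 3336.719177
det = -35.498·85.346 − -18.556·32.974 = -2417.746764
x = (-340.957160·85.346 − -18.556·3336.719177) / -2417.746764 = -13.573312
y = (-35.498·3336.719177 − -340.957160·32.974) / -2417.746764 = 44.340515

x=-13.573 y=44.341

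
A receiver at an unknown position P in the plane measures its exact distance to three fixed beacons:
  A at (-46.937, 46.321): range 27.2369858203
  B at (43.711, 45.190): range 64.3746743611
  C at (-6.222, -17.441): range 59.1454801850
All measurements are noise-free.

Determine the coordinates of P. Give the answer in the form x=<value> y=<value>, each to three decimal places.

x=-20.451 y=39.967

eq1: (x + 46.937)² + (y − 46.321)² = 27.2369858203²
eq2: (x − 43.711)² + (y − 45.190)² = 64.3746743611²
eq3: (x + 6.222)² + (y + 17.441)² = 59.1454801850²
eq1−eq3, eq1−eq2 (x²,y² cancel):
  81.430·x − 127.524·y = -6762.149675
  181.296·x − 2.262·y = -3798.174692
det = 81.430·-2.262 − -127.524·181.296 = 22935.396444
x = (-6762.149675·-2.262 − -127.524·-3798.174692) / 22935.396444 = -20.451465
y = (81.430·-3798.174692 − -6762.149675·181.296) / 22935.396444 = 39.967276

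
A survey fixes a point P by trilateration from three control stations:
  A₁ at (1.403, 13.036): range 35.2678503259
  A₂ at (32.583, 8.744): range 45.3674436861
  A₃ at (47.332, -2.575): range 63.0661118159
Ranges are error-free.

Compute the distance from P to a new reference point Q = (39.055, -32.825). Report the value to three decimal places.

85.757

eq1: (x − 1.403)² + (y − 13.036)² = 35.2678503259²
eq2: (x − 32.583)² + (y − 8.744)² = 45.3674436861²
eq3: (x − 47.332)² + (y + 2.575)² = 63.0661118159²
eq1−eq2, eq1−eq3 (x²,y² cancel):
  62.360·x − 8.584·y = 151.820040
  91.858·x − 31.222·y = -658.470049
det = 62.360·-31.222 − -8.584·91.858 = -1158.494848
x = (151.820040·-31.222 − -8.584·-658.470049) / -1158.494848 = 8.970633
y = (62.360·-658.470049 − 151.820040·91.858) / -1158.494848 = 47.482367
|P − Q| = √((8.970633 − 39.055)² + (47.482367 − -32.825)²) = 85.757462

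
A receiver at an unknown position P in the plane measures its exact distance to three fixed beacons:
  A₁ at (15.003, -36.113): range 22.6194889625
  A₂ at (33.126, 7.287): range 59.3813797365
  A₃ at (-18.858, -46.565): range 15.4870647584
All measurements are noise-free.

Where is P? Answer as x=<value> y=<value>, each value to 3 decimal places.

eq1: (x − 15.003)² + (y + 36.113)² = 22.6194889625²
eq2: (x − 33.126)² + (y − 7.287)² = 59.3813797365²
eq3: (x + 18.858)² + (y + 46.565)² = 15.4870647584²
eq1−eq2, eq1−eq3 (x²,y² cancel):
  36.246·x + 86.800·y = -3393.313511
  -67.722·x − 20.904·y = 1266.476717
det = 36.246·-20.904 − 86.800·-67.722 = 5120.583216
x = (-3393.313511·-20.904 − 86.800·1266.476717) / 5120.583216 = -7.615608
y = (36.246·1266.476717 − -3393.313511·-67.722) / 5120.583216 = -35.913343

x=-7.616 y=-35.913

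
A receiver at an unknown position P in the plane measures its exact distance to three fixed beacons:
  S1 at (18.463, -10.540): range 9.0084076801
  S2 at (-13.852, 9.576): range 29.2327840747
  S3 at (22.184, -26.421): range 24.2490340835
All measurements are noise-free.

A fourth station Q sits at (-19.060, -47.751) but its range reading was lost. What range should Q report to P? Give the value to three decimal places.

eq1: (x − 18.463)² + (y + 10.540)² = 9.0084076801²
eq2: (x + 13.852)² + (y − 9.576)² = 29.2327840747²
eq3: (x − 22.184)² + (y + 26.421)² = 24.2490340835²
eq3−eq1, eq3−eq2 (x²,y² cancel):
  -7.442·x + 31.762·y = -231.360883
  -72.072·x + 71.994·y = -1173.161428
det = -7.442·71.994 − 31.762·-72.072 = 1753.371516
x = (-231.360883·71.994 − 31.762·-1173.161428) / 1753.371516 = 11.751849
y = (-7.442·-1173.161428 − -231.360883·-72.072) / 1753.371516 = -4.530685
|P − Q| = √((11.751849 − -19.060)² + (-4.530685 − -47.751)²) = 53.078863

53.079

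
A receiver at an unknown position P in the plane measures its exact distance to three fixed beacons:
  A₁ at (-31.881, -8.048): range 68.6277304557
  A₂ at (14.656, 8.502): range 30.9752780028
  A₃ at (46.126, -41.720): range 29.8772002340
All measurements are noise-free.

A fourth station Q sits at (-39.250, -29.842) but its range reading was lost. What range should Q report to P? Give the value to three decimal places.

77.544

eq1: (x + 31.881)² + (y + 8.048)² = 68.6277304557²
eq2: (x − 14.656)² + (y − 8.502)² = 30.9752780028²
eq3: (x − 46.126)² + (y + 41.720)² = 29.8772002340²
eq2−eq1, eq2−eq3 (x²,y² cancel):
  -93.074·x − 33.100·y = -2956.211415
  62.940·x − 100.444·y = 3647.904690
det = -93.074·-100.444 − -33.100·62.940 = 11432.038856
x = (-2956.211415·-100.444 − -33.100·3647.904690) / 11432.038856 = 36.535858
y = (-93.074·3647.904690 − -2956.211415·62.940) / 11432.038856 = -13.423777
|P − Q| = √((36.535858 − -39.250)² + (-13.423777 − -29.842)²) = 77.543886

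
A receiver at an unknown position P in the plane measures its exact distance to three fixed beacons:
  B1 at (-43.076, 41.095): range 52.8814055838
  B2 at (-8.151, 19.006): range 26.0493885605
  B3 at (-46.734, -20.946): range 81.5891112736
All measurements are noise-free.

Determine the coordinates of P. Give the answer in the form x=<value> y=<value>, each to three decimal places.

x=9.713 y=37.965

eq1: (x + 43.076)² + (y − 41.095)² = 52.8814055838²
eq2: (x + 8.151)² + (y − 19.006)² = 26.0493885605²
eq3: (x + 46.734)² + (y + 20.946)² = 81.5891112736²
eq2−eq3, eq2−eq1 (x²,y² cancel):
  -77.166·x − 79.904·y = -3783.077599
  -69.850·x + 44.178·y = 998.801552
det = -77.166·44.178 − -79.904·-69.850 = -8990.333948
x = (-3783.077599·44.178 − -79.904·998.801552) / -8990.333948 = 9.712716
y = (-77.166·998.801552 − -3783.077599·-69.850) / -8990.333948 = 37.965385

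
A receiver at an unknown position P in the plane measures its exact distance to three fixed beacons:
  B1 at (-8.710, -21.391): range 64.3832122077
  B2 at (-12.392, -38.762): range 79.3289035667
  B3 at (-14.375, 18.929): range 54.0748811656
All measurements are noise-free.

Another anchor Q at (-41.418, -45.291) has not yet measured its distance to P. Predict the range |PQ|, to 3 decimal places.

eq1: (x + 8.710)² + (y + 21.391)² = 64.3832122077²
eq2: (x + 12.392)² + (y + 38.762)² = 79.3289035667²
eq3: (x + 14.375)² + (y − 18.929)² = 54.0748811656²
eq1−eq2, eq1−eq3 (x²,y² cancel):
  -7.364·x − 34.742·y = -1025.261600
  -11.330·x + 80.640·y = 1252.613926
det = -7.364·80.640 − -34.742·-11.330 = -987.459820
x = (-1025.261600·80.640 − -34.742·1252.613926) / -987.459820 = 39.656077
y = (-7.364·1252.613926 − -1025.261600·-11.330) / -987.459820 = 21.105125
|P − Q| = √((39.656077 − -41.418)² + (21.105125 − -45.291)²) = 104.792420

104.792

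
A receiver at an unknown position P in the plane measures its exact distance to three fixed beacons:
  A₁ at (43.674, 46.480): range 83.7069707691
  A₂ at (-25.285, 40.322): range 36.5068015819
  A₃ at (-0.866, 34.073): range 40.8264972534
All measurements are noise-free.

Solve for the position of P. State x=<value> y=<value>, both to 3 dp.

eq1: (x − 43.674)² + (y − 46.480)² = 83.7069707691²
eq2: (x + 25.285)² + (y − 40.322)² = 36.5068015819²
eq3: (x + 0.866)² + (y − 34.073)² = 40.8264972534²
eq1−eq2, eq1−eq3 (x²,y² cancel):
  -137.918·x − 12.316·y = 3871.496627
  -89.080·x − 24.814·y = 2433.964686
det = -137.918·-24.814 − -12.316·-89.080 = 2325.187972
x = (3871.496627·-24.814 − -12.316·2433.964686) / 2325.187972 = -28.423770
y = (-137.918·2433.964686 − 3871.496627·-89.080) / 2325.187972 = 3.950381

x=-28.424 y=3.950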